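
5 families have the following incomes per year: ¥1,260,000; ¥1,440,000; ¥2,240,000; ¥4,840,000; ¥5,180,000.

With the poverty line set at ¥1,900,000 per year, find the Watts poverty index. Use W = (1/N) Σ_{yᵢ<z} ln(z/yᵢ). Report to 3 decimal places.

Below z: ¥1,260,000, ¥1,440,000 (q = 2 of N = 5).
Log shortfalls: ln(1900000/1260000) = 0.4107; ln(1900000/1440000) = 0.2772.
W = 0.687953 / 5 = 0.138.

0.138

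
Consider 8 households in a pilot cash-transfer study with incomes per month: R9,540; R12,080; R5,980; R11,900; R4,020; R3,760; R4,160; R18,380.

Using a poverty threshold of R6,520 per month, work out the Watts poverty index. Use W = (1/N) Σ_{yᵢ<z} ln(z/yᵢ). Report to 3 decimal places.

Incomes under z: R3,760, R4,020, R4,160, R5,980 (q = 4 of N = 8).
Log gaps: ln(6520/3760) = 0.5505; ln(6520/4020) = 0.4836; ln(6520/4160) = 0.4494; ln(6520/5980) = 0.0865.
W = 1.569861 / 8 = 0.196.

0.196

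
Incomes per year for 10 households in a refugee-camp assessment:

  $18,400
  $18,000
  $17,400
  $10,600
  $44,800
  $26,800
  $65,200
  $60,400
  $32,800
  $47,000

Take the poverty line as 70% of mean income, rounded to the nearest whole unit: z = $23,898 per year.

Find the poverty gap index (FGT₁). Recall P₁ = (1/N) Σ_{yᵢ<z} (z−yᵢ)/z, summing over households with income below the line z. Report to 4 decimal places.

0.1305

Poor units: $10,600, $17,400, $18,000, $18,400 (q = 4 of N = 10).
Normalized shortfalls: (23898−10600)/23898 = 0.5564; (23898−17400)/23898 = 0.2719; (23898−18000)/23898 = 0.2468; (23898−18400)/23898 = 0.2301.
Σ = 1.305214. Dividing by the full population N = 10 gives P₁ = 0.1305.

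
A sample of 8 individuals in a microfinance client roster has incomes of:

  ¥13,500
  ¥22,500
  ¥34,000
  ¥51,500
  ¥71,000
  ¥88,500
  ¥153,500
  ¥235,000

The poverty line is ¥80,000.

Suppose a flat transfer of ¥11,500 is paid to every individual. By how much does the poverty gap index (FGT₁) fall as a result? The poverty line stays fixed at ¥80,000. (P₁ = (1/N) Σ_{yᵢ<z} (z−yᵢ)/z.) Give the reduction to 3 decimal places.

Before: below the line — ¥13,500, ¥22,500, ¥34,000, ¥51,500, ¥71,000; poverty gap index (FGT₁) = 0.32422.
After the ¥11,500 transfer: below the line — ¥25,000, ¥34,000, ¥45,500, ¥63,000; poverty gap index (FGT₁) = 0.23828.
Reduction = 0.32422 − 0.23828 = 0.086.

0.086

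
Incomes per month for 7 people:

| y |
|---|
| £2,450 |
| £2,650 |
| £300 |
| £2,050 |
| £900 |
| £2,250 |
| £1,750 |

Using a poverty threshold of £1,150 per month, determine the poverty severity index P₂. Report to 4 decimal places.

0.0848

Below the line: £300, £900 (q = 2 of N = 7).
Gap ratios (z−y)/z: (1150−300)/1150 = 0.7391; (1150−900)/1150 = 0.2174.
Squared: 0.5463; 0.0473.
Sum = 0.593573; P₂ = 0.593573 / 7 = 0.0848.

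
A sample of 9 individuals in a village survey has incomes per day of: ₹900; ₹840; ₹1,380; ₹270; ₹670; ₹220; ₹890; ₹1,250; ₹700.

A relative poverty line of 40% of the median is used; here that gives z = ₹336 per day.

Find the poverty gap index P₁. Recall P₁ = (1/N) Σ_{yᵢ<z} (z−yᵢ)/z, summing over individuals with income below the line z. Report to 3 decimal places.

Incomes under z: ₹220, ₹270 (q = 2 of N = 9).
Shortfall ratios: (336−220)/336 = 0.3452; (336−270)/336 = 0.1964.
Σ = 0.541667. Dividing by the full population N = 9 gives P₁ = 0.060.

0.060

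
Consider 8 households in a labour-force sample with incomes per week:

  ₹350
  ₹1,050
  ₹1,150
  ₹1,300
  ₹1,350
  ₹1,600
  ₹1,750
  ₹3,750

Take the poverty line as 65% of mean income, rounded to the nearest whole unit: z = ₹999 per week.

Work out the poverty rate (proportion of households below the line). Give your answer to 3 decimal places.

0.125

1 of the 8 households have income below ₹999.
H = 1/8 = 0.125.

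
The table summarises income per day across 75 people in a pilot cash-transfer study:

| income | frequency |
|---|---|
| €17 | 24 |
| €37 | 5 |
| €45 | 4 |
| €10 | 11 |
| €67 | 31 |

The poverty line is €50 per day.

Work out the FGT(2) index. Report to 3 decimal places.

Poor units: 11×€10, 24×€17, 5×€37, 4×€45 (q = 44 of N = 75).
Normalized shortfalls: (50−10)/50 = 0.8000 (×11); (50−17)/50 = 0.6600 (×24); (50−37)/50 = 0.2600 (×5); (50−45)/50 = 0.1000 (×4).
Squared: 0.6400 (×11); 0.4356 (×24); 0.0676 (×5); 0.0100 (×4).
Sum = 17.872400; P₂ = 17.872400 / 75 = 0.238.

0.238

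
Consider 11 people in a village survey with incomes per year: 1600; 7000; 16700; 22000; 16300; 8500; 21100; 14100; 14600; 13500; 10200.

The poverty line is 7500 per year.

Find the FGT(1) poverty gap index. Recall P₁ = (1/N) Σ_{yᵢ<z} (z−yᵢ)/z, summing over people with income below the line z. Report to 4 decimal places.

Incomes under z: 1600, 7000 (q = 2 of N = 11).
Relative gaps: (7500−1600)/7500 = 0.7867; (7500−7000)/7500 = 0.0667.
Σ = 0.853333. Dividing by the full population N = 11 gives P₁ = 0.0776.

0.0776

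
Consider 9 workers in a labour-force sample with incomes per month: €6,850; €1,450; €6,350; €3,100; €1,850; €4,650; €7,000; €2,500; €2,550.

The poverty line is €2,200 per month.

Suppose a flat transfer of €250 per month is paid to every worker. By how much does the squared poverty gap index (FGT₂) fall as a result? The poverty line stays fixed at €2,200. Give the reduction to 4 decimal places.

0.0098

Before: below the line — €1,450, €1,850; squared poverty gap index (FGT₂) = 0.015725.
After the €250 transfer: below the line — €1,700, €2,100; squared poverty gap index (FGT₂) = 0.005969.
Reduction = 0.015725 − 0.005969 = 0.0098.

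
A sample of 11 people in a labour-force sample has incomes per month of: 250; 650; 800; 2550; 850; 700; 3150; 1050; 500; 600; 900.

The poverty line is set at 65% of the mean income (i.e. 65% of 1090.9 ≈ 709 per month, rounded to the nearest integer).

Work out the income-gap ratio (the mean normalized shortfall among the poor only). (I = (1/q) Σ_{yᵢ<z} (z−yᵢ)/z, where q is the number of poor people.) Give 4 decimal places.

Below z: 250, 500, 600, 650, 700 (q = 5 of N = 11).
Shortfall ratios (z−y)/z: 0.6474, 0.2948, 0.1537, 0.0832, 0.0127; sum = 1.191819.
I averages over the q = 5 poor units only: 1.191819 / 5 = 0.2384.

0.2384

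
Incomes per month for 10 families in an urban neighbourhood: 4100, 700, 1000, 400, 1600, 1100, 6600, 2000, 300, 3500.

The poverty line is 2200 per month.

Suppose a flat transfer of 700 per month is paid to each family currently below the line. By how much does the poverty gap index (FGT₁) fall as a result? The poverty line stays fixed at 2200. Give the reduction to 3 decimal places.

0.195

Before: below the line — 300, 400, 700, 1000, 1100, 1600, 2000; poverty gap index (FGT₁) = 0.37727.
After the 700 transfer: below the line — 1000, 1100, 1400, 1700, 1800; poverty gap index (FGT₁) = 0.18182.
Reduction = 0.37727 − 0.18182 = 0.195.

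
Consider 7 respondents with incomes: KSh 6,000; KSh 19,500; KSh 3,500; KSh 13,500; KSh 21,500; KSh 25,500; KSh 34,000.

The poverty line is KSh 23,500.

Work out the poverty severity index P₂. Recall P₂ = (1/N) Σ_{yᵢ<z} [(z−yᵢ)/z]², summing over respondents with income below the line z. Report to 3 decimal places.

0.214

Poor units: KSh 3,500, KSh 6,000, KSh 13,500, KSh 19,500, KSh 21,500 (q = 5 of N = 7).
Relative gaps: (23500−3500)/23500 = 0.8511; (23500−6000)/23500 = 0.7447; (23500−13500)/23500 = 0.4255; (23500−19500)/23500 = 0.1702; (23500−21500)/23500 = 0.0851.
Squared: 0.7243; 0.5545; 0.1811; 0.0290; 0.0072.
Sum = 1.496152; P₂ = 1.496152 / 7 = 0.214.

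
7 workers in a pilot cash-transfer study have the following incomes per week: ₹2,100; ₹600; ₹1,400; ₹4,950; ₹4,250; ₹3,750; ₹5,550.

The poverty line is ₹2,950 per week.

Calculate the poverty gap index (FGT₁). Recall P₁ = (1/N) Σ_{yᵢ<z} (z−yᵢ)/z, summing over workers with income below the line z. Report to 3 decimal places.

0.230

Below the line: ₹600, ₹1,400, ₹2,100 (q = 3 of N = 7).
Shortfall ratios: (2950−600)/2950 = 0.7966; (2950−1400)/2950 = 0.5254; (2950−2100)/2950 = 0.2881.
Sum of shortfalls = 1.610169; P₁ averages over all N: 1.610169 / 7 = 0.230.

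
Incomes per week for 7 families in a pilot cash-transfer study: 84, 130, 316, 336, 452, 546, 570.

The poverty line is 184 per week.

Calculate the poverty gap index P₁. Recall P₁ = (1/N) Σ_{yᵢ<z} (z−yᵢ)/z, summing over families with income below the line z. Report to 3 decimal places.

Poor units: 84, 130 (q = 2 of N = 7).
Relative gaps: (184−84)/184 = 0.5435; (184−130)/184 = 0.2935.
Σ = 0.836957. Dividing by the full population N = 7 gives P₁ = 0.120.

0.120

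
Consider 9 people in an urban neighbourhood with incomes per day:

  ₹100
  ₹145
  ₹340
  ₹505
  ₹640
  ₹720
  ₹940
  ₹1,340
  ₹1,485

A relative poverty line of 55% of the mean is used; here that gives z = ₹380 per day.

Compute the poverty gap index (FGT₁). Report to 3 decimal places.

0.162

Poor units: ₹100, ₹145, ₹340 (q = 3 of N = 9).
Relative gaps: (380−100)/380 = 0.7368; (380−145)/380 = 0.6184; (380−340)/380 = 0.1053.
Σ = 1.460526. Dividing by the full population N = 9 gives P₁ = 0.162.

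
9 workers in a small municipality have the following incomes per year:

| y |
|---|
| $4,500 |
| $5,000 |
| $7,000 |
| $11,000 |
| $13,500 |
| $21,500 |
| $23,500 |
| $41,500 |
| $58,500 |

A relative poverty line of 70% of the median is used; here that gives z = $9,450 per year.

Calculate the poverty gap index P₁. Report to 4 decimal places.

Below z: $4,500, $5,000, $7,000 (q = 3 of N = 9).
Normalized shortfalls: (9450−4500)/9450 = 0.5238; (9450−5000)/9450 = 0.4709; (9450−7000)/9450 = 0.2593.
Sum of shortfalls = 1.253968; P₁ averages over all N: 1.253968 / 9 = 0.1393.

0.1393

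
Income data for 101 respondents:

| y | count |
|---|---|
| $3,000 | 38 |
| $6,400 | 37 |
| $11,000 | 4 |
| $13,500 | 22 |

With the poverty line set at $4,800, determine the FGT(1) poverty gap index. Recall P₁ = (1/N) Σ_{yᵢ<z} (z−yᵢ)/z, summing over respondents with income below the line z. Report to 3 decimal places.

Below the line: 38×$3,000 (q = 38 of N = 101).
Shortfall ratios: (4800−3000)/4800 = 0.3750 (×38).
Sum of shortfalls = 14.250000; P₁ averages over all N: 14.250000 / 101 = 0.141.

0.141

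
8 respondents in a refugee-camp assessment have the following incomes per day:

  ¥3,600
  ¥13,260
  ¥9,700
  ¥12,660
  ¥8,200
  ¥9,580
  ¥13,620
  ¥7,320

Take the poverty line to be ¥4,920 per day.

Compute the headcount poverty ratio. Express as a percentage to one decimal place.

1 of the 8 respondents have income below ¥4,920.
H = 1/8 = 12.5%.

12.5%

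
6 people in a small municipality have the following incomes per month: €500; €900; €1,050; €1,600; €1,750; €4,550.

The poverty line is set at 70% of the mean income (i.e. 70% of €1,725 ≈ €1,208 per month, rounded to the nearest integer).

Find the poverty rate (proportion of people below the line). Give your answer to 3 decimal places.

0.500

3 of the 6 people have income below €1,208.
H = 3/6 = 0.500.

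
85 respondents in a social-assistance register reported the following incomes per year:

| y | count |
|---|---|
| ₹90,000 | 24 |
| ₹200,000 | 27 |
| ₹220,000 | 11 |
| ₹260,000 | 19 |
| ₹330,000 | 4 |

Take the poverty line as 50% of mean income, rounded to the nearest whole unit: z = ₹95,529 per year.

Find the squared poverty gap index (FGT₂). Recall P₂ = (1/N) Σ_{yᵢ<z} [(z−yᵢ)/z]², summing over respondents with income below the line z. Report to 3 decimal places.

0.001

Incomes under z: 24×₹90,000 (q = 24 of N = 85).
Gap ratios (z−y)/z: (95529−90000)/95529 = 0.0579 (×24).
Squared: 0.0033 (×24).
Sum = 0.080396; P₂ = 0.080396 / 85 = 0.001.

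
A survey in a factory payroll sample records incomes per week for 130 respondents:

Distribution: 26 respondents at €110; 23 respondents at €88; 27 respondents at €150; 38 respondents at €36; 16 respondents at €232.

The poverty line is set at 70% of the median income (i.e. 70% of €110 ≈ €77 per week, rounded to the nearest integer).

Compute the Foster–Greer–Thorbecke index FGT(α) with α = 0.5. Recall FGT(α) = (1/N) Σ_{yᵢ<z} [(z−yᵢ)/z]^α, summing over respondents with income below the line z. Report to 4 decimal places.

Below the line: 38×€36 (q = 38 of N = 130).
Relative gaps: (77−36)/77 = 0.5325 (×38).
Raised to α = 0.5: 0.72970 (×38).
Sum = 27.728742; FGT(0.5) = 27.728742 / 130 = 0.2133.

0.2133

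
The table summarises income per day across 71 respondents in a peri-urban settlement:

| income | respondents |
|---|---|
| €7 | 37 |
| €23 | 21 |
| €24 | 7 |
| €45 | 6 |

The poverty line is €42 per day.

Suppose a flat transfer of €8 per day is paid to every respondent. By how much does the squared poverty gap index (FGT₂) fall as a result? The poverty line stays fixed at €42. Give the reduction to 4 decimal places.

0.1993

Before: below the line — 37×€7, 21×€23, 7×€24; squared poverty gap index (FGT₂) = 0.440532.
After the €8 transfer: below the line — 37×€15, 21×€31, 7×€32; squared poverty gap index (FGT₂) = 0.241241.
Reduction = 0.440532 − 0.241241 = 0.1993.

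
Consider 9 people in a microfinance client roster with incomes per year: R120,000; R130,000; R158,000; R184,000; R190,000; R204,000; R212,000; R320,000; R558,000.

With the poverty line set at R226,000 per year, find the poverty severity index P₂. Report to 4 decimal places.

Incomes under z: R120,000, R130,000, R158,000, R184,000, R190,000, R204,000, R212,000 (q = 7 of N = 9).
Relative gaps: (226000−120000)/226000 = 0.4690; (226000−130000)/226000 = 0.4248; (226000−158000)/226000 = 0.3009; (226000−184000)/226000 = 0.1858; (226000−190000)/226000 = 0.1593; (226000−204000)/226000 = 0.0973; (226000−212000)/226000 = 0.0619.
Squared: 0.2200; 0.1804; 0.0905; 0.0345; 0.0254; 0.0095; 0.0038.
Sum = 0.564179; P₂ = 0.564179 / 9 = 0.0627.

0.0627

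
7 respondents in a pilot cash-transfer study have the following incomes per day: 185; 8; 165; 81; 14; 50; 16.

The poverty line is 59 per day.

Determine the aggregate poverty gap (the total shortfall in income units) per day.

148

Below z: 8, 14, 16, 50 (q = 4 of N = 7).
Individual gaps: 59−8 = 51; 59−14 = 45; 59−16 = 43; 59−50 = 9.
Aggregate gap = 148.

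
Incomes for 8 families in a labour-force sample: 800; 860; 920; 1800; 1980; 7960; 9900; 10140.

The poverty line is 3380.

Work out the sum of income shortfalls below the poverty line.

10540

Incomes under z: 800, 860, 920, 1800, 1980 (q = 5 of N = 8).
Individual gaps: 3380−800 = 2580; 3380−860 = 2520; 3380−920 = 2460; 3380−1800 = 1580; 3380−1980 = 1400.
Aggregate gap = 10540.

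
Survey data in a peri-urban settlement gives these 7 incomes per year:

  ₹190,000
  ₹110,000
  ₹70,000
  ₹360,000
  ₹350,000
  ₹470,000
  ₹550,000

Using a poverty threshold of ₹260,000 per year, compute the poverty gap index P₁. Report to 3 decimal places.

Poor units: ₹70,000, ₹110,000, ₹190,000 (q = 3 of N = 7).
Relative gaps: (260000−70000)/260000 = 0.7308; (260000−110000)/260000 = 0.5769; (260000−190000)/260000 = 0.2692.
Σ = 1.576923. Dividing by the full population N = 7 gives P₁ = 0.225.

0.225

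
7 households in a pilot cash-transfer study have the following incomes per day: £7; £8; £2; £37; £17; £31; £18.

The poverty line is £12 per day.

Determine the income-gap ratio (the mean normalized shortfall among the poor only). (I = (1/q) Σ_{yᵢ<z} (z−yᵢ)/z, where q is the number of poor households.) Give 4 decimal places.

Below z: £2, £7, £8 (q = 3 of N = 7).
Relative gaps: 0.8333, 0.4167, 0.3333; sum = 1.583333.
I averages over the q = 3 poor units only: 1.583333 / 3 = 0.5278.

0.5278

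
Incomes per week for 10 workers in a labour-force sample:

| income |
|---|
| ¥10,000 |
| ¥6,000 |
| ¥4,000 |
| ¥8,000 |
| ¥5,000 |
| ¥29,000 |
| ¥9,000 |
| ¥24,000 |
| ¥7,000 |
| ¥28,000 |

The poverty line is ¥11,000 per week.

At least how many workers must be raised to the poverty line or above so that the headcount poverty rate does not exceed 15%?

6

Currently q = 7 of N = 10 are below the line (H = 0.700).
A headcount ratio of at most 15% allows at most ⌊0.15 × 10⌋ = 1 poor workers.
So at least 7 − 1 = 6 must be lifted.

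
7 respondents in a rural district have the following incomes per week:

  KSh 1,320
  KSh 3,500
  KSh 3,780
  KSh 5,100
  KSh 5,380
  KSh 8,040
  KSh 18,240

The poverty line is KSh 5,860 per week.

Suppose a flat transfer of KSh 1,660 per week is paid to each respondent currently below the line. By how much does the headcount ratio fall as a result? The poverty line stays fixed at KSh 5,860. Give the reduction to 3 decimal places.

Before: below the line — KSh 1,320, KSh 3,500, KSh 3,780, KSh 5,100, KSh 5,380; headcount ratio = 0.71429.
After the KSh 1,660 transfer: below the line — KSh 2,980, KSh 5,160, KSh 5,440; headcount ratio = 0.42857.
Reduction = 0.71429 − 0.42857 = 0.286.

0.286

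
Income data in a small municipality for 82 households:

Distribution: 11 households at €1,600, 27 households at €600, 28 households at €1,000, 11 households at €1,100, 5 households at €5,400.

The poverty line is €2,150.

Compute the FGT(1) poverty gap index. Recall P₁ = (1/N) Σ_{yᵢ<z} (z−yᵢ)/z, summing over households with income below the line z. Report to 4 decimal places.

0.5199

Below z: 27×€600, 28×€1,000, 11×€1,100, 11×€1,600 (q = 77 of N = 82).
Gap ratios (z−y)/z: (2150−600)/2150 = 0.7209 (×27); (2150−1000)/2150 = 0.5349 (×28); (2150−1100)/2150 = 0.4884 (×11); (2150−1600)/2150 = 0.2558 (×11).
Σ = 42.627907. Dividing by the full population N = 82 gives P₁ = 0.5199.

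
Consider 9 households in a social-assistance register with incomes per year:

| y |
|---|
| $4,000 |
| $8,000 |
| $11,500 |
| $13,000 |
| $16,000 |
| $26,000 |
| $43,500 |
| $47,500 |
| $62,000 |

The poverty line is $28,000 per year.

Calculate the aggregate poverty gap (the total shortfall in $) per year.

$89,500

Incomes under z: $4,000, $8,000, $11,500, $13,000, $16,000, $26,000 (q = 6 of N = 9).
Individual gaps: 28000−4000 = 24000; 28000−8000 = 20000; 28000−11500 = 16500; 28000−13000 = 15000; 28000−16000 = 12000; 28000−26000 = 2000.
Aggregate gap = $89,500.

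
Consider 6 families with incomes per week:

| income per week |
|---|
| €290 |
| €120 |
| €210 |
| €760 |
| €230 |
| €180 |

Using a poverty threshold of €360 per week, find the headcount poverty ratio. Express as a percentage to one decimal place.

5 of the 6 families have income below €360.
H = 5/6 = 83.3%.

83.3%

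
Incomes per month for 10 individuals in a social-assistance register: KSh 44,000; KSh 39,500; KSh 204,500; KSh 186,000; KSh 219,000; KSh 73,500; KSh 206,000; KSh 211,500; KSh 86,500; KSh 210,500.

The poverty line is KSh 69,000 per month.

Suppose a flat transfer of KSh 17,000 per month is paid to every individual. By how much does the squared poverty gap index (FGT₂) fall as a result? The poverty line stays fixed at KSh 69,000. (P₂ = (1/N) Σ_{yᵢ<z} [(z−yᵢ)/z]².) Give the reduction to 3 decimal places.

0.027

Before: below the line — KSh 39,500, KSh 44,000; squared poverty gap index (FGT₂) = 0.03141.
After the KSh 17,000 transfer: below the line — KSh 56,500, KSh 61,000; squared poverty gap index (FGT₂) = 0.00463.
Reduction = 0.03141 − 0.00463 = 0.027.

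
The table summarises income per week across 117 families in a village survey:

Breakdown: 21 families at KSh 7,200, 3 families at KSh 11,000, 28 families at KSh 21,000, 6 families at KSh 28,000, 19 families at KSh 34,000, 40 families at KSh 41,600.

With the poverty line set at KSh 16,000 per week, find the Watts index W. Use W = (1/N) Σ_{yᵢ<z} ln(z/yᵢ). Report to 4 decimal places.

Below the line: 21×KSh 7,200, 3×KSh 11,000 (q = 24 of N = 117).
Log shortfalls: ln(16000/7200) = 0.7985 (×21); ln(16000/11000) = 0.3747 (×3).
W = 17.892742 / 117 = 0.1529.

0.1529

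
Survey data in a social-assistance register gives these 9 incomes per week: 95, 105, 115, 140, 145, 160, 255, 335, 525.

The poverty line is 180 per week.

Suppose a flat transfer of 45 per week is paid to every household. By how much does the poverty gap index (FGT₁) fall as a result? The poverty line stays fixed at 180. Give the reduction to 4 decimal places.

0.1420

Before: below the line — 95, 105, 115, 140, 145, 160; poverty gap index (FGT₁) = 0.197531.
After the 45 transfer: below the line — 140, 150, 160; poverty gap index (FGT₁) = 0.055556.
Reduction = 0.197531 − 0.055556 = 0.1420.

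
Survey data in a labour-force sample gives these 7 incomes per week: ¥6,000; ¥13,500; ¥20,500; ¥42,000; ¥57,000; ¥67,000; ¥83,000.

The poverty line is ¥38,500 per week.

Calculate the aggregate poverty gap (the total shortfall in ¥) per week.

Incomes under z: ¥6,000, ¥13,500, ¥20,500 (q = 3 of N = 7).
Individual gaps: 38500−6000 = 32500; 38500−13500 = 25000; 38500−20500 = 18000.
Aggregate gap = ¥75,500.

¥75,500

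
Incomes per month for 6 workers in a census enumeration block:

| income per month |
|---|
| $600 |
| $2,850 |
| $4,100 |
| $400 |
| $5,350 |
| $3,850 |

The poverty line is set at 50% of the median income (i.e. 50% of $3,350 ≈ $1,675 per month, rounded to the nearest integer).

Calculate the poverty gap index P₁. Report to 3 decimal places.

Below the line: $400, $600 (q = 2 of N = 6).
Gap ratios (z−y)/z: (1675−400)/1675 = 0.7612; (1675−600)/1675 = 0.6418.
Sum of shortfalls = 1.402985; P₁ averages over all N: 1.402985 / 6 = 0.234.

0.234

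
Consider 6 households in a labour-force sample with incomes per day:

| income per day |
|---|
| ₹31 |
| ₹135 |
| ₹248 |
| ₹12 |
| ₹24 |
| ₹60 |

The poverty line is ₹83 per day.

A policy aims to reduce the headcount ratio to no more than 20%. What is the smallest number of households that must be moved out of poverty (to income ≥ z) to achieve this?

3

4 of the 6 households are poor, so H = 4/6 = 0.667.
A headcount ratio of at most 20% allows at most ⌊0.20 × 6⌋ = 1 poor households.
So at least 4 − 1 = 3 must be lifted.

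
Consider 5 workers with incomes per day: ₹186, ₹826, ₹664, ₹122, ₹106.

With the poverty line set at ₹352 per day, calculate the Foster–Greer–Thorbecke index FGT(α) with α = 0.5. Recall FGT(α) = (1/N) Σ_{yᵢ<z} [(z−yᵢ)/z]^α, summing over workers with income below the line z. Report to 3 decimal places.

Poor units: ₹106, ₹122, ₹186 (q = 3 of N = 5).
Relative gaps: (352−106)/352 = 0.6989; (352−122)/352 = 0.6534; (352−186)/352 = 0.4716.
Raised to α = 0.5: 0.83598; 0.80834; 0.68672.
Sum = 2.331043; FGT(0.5) = 2.331043 / 5 = 0.466.

0.466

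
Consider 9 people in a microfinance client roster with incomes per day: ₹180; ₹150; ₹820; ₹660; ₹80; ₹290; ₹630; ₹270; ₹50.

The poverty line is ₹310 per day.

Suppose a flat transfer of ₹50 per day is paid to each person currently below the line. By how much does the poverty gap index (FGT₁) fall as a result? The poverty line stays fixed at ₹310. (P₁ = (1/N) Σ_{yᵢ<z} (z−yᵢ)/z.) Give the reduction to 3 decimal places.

0.093

Before: below the line — ₹50, ₹80, ₹150, ₹180, ₹270, ₹290; poverty gap index (FGT₁) = 0.30108.
After the ₹50 transfer: below the line — ₹100, ₹130, ₹200, ₹230; poverty gap index (FGT₁) = 0.20789.
Reduction = 0.30108 − 0.20789 = 0.093.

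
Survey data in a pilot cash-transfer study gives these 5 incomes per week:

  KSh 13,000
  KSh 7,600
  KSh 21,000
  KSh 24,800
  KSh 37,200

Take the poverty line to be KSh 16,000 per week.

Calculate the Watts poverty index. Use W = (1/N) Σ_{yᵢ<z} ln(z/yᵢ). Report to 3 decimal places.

Below z: KSh 7,600, KSh 13,000 (q = 2 of N = 5).
ln(z/y) terms: ln(16000/7600) = 0.7444; ln(16000/13000) = 0.2076.
W = 0.952080 / 5 = 0.190.

0.190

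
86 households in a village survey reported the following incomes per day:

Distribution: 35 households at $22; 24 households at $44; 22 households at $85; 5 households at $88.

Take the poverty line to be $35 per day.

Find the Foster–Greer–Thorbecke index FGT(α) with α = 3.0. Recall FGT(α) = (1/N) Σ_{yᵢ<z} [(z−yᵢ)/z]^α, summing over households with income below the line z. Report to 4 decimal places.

0.0209

Poor units: 35×$22 (q = 35 of N = 86).
Shortfall ratios: (35−22)/35 = 0.3714 (×35).
Raised to α = 3.0: 0.05124 (×35).
Sum = 1.793469; FGT(3.0) = 1.793469 / 86 = 0.0209.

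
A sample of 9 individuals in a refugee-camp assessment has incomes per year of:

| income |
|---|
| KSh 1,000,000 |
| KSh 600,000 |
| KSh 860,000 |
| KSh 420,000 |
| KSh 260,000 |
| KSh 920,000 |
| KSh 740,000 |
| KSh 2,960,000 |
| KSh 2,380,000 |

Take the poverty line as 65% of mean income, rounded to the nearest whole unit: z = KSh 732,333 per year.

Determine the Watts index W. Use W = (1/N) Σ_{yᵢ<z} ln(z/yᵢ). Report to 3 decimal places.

0.199

Below z: KSh 260,000, KSh 420,000, KSh 600,000 (q = 3 of N = 9).
Log shortfalls: ln(732333/260000) = 1.0356; ln(732333/420000) = 0.5560; ln(732333/600000) = 0.1993.
W = 1.790840 / 9 = 0.199.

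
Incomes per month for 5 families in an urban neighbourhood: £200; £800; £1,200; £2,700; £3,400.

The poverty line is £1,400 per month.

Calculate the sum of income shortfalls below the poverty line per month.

£2,000

Incomes under z: £200, £800, £1,200 (q = 3 of N = 5).
Individual gaps: 1400−200 = 1200; 1400−800 = 600; 1400−1200 = 200.
Aggregate gap = £2,000.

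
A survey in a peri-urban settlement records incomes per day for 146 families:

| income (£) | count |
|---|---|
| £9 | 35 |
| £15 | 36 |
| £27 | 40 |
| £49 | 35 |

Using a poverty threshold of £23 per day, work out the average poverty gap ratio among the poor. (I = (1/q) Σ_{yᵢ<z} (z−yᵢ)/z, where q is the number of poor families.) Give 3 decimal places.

Poor units: 35×£9, 36×£15 (q = 71 of N = 146).
Relative gaps: 0.6087 (×35), 0.3478 (×36); sum = 33.826087.
I averages over the q = 71 poor units only: 33.826087 / 71 = 0.476.

0.476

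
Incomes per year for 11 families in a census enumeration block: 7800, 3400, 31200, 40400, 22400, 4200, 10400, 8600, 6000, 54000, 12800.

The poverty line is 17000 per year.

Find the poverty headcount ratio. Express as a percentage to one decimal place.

63.6%

7 of the 11 families have income below 17000.
H = 7/11 = 63.6%.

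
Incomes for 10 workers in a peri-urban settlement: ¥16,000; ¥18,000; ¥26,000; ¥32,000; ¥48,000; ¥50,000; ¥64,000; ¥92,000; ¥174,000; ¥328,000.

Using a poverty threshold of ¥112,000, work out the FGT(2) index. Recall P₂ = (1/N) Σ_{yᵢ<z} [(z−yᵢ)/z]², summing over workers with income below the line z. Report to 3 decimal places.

Below z: ¥16,000, ¥18,000, ¥26,000, ¥32,000, ¥48,000, ¥50,000, ¥64,000, ¥92,000 (q = 8 of N = 10).
Shortfall ratios: (112000−16000)/112000 = 0.8571; (112000−18000)/112000 = 0.8393; (112000−26000)/112000 = 0.7679; (112000−32000)/112000 = 0.7143; (112000−48000)/112000 = 0.5714; (112000−50000)/112000 = 0.5536; (112000−64000)/112000 = 0.4286; (112000−92000)/112000 = 0.1786.
Squared: 0.7347; 0.7044; 0.5896; 0.5102; 0.3265; 0.3064; 0.1837; 0.0319.
Sum = 3.387436; P₂ = 3.387436 / 10 = 0.339.

0.339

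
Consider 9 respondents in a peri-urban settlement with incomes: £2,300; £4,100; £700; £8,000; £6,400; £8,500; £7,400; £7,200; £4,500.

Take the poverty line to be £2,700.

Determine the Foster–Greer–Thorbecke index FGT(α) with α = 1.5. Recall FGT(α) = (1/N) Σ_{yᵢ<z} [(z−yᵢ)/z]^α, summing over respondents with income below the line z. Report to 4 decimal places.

Incomes under z: £700, £2,300 (q = 2 of N = 9).
Gap ratios (z−y)/z: (2700−700)/2700 = 0.7407; (2700−2300)/2700 = 0.1481.
Raised to α = 1.5: 0.63753; 0.05702.
Sum = 0.694550; FGT(1.5) = 0.694550 / 9 = 0.0772.

0.0772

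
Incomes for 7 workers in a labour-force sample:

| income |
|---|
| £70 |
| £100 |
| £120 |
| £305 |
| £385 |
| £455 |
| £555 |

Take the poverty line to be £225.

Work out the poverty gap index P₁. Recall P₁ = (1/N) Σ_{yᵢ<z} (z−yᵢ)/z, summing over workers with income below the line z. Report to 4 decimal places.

Poor units: £70, £100, £120 (q = 3 of N = 7).
Gap ratios (z−y)/z: (225−70)/225 = 0.6889; (225−100)/225 = 0.5556; (225−120)/225 = 0.4667.
Sum of shortfalls = 1.711111; P₁ averages over all N: 1.711111 / 7 = 0.2444.

0.2444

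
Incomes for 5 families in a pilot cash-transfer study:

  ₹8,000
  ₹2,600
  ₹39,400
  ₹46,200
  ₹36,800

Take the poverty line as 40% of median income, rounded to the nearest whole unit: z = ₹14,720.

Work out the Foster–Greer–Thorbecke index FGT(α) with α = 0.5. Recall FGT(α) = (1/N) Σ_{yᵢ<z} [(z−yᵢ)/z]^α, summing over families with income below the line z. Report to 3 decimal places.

0.317

Below the line: ₹2,600, ₹8,000 (q = 2 of N = 5).
Shortfall ratios: (14720−2600)/14720 = 0.8234; (14720−8000)/14720 = 0.4565.
Raised to α = 0.5: 0.90740; 0.67566.
Sum = 1.583061; FGT(0.5) = 1.583061 / 5 = 0.317.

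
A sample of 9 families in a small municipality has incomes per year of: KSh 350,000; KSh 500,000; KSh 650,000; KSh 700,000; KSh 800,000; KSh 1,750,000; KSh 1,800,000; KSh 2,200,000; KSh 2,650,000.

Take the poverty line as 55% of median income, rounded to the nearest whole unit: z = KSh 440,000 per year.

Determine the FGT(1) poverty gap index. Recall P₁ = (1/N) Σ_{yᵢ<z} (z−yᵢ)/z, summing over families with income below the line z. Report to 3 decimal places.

Poor units: KSh 350,000 (q = 1 of N = 9).
Gap ratios (z−y)/z: (440000−350000)/440000 = 0.2045.
Σ = 0.204545. Dividing by the full population N = 9 gives P₁ = 0.023.

0.023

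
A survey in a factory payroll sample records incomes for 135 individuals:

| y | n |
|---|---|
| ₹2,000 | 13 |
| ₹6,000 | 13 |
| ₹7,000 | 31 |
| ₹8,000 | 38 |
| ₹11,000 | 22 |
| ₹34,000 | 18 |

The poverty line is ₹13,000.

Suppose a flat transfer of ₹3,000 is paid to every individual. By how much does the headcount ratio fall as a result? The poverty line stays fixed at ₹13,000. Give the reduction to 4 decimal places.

Before: below the line — 13×₹2,000, 13×₹6,000, 31×₹7,000, 38×₹8,000, 22×₹11,000; headcount ratio = 0.866667.
After the ₹3,000 transfer: below the line — 13×₹5,000, 13×₹9,000, 31×₹10,000, 38×₹11,000; headcount ratio = 0.703704.
Reduction = 0.866667 − 0.703704 = 0.1630.

0.1630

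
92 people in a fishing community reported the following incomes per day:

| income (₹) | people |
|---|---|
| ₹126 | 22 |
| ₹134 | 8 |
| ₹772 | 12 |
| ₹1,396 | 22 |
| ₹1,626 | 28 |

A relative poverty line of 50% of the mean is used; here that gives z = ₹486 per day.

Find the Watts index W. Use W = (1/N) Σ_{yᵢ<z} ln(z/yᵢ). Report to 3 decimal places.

Incomes under z: 22×₹126, 8×₹134 (q = 30 of N = 92).
ln(z/y) terms: ln(486/126) = 1.3499 (×22); ln(486/134) = 1.2884 (×8).
W = 40.005338 / 92 = 0.435.

0.435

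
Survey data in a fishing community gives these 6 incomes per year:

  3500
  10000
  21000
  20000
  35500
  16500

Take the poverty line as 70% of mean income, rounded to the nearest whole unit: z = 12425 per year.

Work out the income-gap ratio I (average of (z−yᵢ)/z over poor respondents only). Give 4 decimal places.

0.4567

Below z: 3500, 10000 (q = 2 of N = 6).
Shortfall ratios (z−y)/z: 0.7183, 0.1952; sum = 0.913481.
I averages over the q = 2 poor units only: 0.913481 / 2 = 0.4567.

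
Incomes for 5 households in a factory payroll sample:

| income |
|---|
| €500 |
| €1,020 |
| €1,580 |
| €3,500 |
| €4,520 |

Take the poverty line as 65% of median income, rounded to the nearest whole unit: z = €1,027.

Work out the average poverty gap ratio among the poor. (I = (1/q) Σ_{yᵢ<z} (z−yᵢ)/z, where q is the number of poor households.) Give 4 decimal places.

Below z: €500, €1,020 (q = 2 of N = 5).
Relative gaps: 0.5131, 0.0068; sum = 0.519961.
I averages over the q = 2 poor units only: 0.519961 / 2 = 0.2600.

0.2600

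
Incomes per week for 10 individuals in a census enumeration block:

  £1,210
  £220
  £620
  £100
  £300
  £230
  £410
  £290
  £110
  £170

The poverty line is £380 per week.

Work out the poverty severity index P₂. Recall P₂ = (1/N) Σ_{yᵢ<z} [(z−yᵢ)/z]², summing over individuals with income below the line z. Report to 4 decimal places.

Below z: £100, £110, £170, £220, £230, £290, £300 (q = 7 of N = 10).
Shortfall ratios: (380−100)/380 = 0.7368; (380−110)/380 = 0.7105; (380−170)/380 = 0.5526; (380−220)/380 = 0.4211; (380−230)/380 = 0.3947; (380−290)/380 = 0.2368; (380−300)/380 = 0.2105.
Squared: 0.5429; 0.5048; 0.3054; 0.1773; 0.1558; 0.0561; 0.0443.
Sum = 1.786704; P₂ = 1.786704 / 10 = 0.1787.

0.1787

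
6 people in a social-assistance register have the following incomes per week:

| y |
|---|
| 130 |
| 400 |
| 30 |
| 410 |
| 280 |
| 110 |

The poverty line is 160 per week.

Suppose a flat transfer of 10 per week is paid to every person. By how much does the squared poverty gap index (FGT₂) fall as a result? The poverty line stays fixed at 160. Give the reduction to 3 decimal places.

0.025

Before: below the line — 30, 110, 130; squared poverty gap index (FGT₂) = 0.13216.
After the 10 transfer: below the line — 40, 120, 140; squared poverty gap index (FGT₂) = 0.10677.
Reduction = 0.13216 − 0.10677 = 0.025.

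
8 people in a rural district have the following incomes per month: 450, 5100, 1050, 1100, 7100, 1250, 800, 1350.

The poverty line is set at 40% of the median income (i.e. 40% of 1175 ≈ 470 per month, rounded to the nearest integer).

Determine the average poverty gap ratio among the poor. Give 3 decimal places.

Below z: 450 (q = 1 of N = 8).
Shortfall ratios (z−y)/z: 0.0426; sum = 0.042553.
The income-gap ratio divides by q (the poor only): 0.042553 / 1 = 0.043.

0.043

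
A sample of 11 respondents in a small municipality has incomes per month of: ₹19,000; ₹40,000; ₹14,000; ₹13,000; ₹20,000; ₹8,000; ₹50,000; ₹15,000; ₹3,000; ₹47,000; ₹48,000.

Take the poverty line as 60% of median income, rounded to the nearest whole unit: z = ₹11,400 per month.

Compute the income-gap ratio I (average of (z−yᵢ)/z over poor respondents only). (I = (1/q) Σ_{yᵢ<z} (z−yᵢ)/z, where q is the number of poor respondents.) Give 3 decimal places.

Below the line: ₹3,000, ₹8,000 (q = 2 of N = 11).
Relative gaps: 0.7368, 0.2982; sum = 1.035088.
The income-gap ratio divides by q (the poor only): 1.035088 / 2 = 0.518.

0.518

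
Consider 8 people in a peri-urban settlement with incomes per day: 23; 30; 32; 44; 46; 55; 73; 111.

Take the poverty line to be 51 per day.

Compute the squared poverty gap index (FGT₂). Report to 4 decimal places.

0.0798

Poor units: 23, 30, 32, 44, 46 (q = 5 of N = 8).
Shortfall ratios: (51−23)/51 = 0.5490; (51−30)/51 = 0.4118; (51−32)/51 = 0.3725; (51−44)/51 = 0.1373; (51−46)/51 = 0.0980.
Squared: 0.3014; 0.1696; 0.1388; 0.0188; 0.0096.
Sum = 0.638216; P₂ = 0.638216 / 8 = 0.0798.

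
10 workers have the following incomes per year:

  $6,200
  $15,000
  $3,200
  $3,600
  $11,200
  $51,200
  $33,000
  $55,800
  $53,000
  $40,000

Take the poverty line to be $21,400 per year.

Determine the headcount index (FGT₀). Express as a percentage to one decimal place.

5 of the 10 workers have income below $21,400.
H = 5/10 = 50.0%.

50.0%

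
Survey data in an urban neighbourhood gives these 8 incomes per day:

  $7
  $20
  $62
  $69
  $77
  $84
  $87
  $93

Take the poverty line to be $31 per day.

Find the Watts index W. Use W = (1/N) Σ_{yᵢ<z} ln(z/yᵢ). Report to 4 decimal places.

Below the line: $7, $20 (q = 2 of N = 8).
ln(z/y) terms: ln(31/7) = 1.4881; ln(31/20) = 0.4383.
W = 1.926332 / 8 = 0.2408.

0.2408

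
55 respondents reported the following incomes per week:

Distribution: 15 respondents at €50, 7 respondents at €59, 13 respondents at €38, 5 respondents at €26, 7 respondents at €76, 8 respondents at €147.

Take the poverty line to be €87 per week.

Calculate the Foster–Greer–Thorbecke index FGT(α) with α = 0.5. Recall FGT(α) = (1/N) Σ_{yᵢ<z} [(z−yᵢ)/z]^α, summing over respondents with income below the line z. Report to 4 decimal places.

0.5488

Below the line: 5×€26, 13×€38, 15×€50, 7×€59, 7×€76 (q = 47 of N = 55).
Gap ratios (z−y)/z: (87−26)/87 = 0.7011 (×5); (87−38)/87 = 0.5632 (×13); (87−50)/87 = 0.4253 (×15); (87−59)/87 = 0.3218 (×7); (87−76)/87 = 0.1264 (×7).
Raised to α = 0.5: 0.83735 (×5); 0.75048 (×13); 0.65214 (×15); 0.56731 (×7); 0.35558 (×7).
Sum = 30.185283; FGT(0.5) = 30.185283 / 55 = 0.5488.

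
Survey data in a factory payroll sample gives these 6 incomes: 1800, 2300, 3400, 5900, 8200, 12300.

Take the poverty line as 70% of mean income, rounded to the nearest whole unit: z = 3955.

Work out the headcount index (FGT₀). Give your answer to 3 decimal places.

3 of the 6 respondents have income below 3955.
H = 3/6 = 0.500.

0.500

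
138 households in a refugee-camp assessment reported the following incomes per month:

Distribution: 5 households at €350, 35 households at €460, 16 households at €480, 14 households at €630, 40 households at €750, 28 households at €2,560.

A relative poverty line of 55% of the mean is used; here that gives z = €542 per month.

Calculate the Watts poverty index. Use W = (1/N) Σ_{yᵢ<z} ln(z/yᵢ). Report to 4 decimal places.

Poor units: 5×€350, 35×€460, 16×€480 (q = 56 of N = 138).
ln(z/y) terms: ln(542/350) = 0.4373 (×5); ln(542/460) = 0.1640 (×35); ln(542/480) = 0.1215 (×16).
W = 9.871726 / 138 = 0.0715.

0.0715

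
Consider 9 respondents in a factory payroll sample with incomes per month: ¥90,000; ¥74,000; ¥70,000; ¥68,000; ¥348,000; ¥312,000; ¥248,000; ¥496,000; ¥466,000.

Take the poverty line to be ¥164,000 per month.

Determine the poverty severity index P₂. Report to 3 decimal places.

0.131

Below the line: ¥68,000, ¥70,000, ¥74,000, ¥90,000 (q = 4 of N = 9).
Relative gaps: (164000−68000)/164000 = 0.5854; (164000−70000)/164000 = 0.5732; (164000−74000)/164000 = 0.5488; (164000−90000)/164000 = 0.4512.
Squared: 0.3427; 0.3285; 0.3012; 0.2036.
Sum = 1.175937; P₂ = 1.175937 / 9 = 0.131.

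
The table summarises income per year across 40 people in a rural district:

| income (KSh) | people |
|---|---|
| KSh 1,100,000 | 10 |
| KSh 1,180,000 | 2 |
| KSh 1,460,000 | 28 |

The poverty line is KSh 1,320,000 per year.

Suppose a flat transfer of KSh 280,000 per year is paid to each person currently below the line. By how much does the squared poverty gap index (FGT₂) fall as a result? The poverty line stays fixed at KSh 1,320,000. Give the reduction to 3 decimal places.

Before: below the line — 10×KSh 1,100,000, 2×KSh 1,180,000; squared poverty gap index (FGT₂) = 0.00751.
After the KSh 280,000 transfer: below the line — none; squared poverty gap index (FGT₂) = 0.00000.
Reduction = 0.00751 − 0.00000 = 0.008.

0.008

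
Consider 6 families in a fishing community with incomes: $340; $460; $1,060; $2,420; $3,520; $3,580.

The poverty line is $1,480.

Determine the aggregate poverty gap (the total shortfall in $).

$2,580

Poor units: $340, $460, $1,060 (q = 3 of N = 6).
Individual gaps: 1480−340 = 1140; 1480−460 = 1020; 1480−1060 = 420.
Aggregate gap = $2,580.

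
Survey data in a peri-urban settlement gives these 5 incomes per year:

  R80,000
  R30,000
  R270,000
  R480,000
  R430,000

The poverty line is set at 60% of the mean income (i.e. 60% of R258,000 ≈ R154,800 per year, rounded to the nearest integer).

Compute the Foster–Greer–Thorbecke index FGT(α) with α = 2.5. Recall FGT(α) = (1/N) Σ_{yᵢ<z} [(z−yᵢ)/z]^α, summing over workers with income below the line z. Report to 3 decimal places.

0.149

Incomes under z: R30,000, R80,000 (q = 2 of N = 5).
Normalized shortfalls: (154800−30000)/154800 = 0.8062; (154800−80000)/154800 = 0.4832.
Raised to α = 2.5: 0.58359; 0.16230.
Sum = 0.745895; FGT(2.5) = 0.745895 / 5 = 0.149.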